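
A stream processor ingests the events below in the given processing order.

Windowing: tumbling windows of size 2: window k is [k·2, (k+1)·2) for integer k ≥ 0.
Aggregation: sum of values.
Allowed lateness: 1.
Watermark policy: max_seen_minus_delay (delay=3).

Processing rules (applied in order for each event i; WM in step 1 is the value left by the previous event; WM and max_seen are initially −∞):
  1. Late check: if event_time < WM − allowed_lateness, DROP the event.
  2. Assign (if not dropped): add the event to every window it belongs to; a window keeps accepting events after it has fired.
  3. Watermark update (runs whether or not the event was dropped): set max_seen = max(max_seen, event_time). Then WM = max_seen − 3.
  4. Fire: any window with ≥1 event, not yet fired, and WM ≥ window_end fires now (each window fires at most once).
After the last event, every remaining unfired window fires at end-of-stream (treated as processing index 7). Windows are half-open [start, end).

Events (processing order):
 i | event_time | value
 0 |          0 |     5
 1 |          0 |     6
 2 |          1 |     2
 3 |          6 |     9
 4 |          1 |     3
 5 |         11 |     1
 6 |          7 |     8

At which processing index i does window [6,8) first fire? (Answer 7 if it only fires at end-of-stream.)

i=0 t=0 v=5: → [0,2); WM=-3
i=1 t=0 v=6: → [0,2); WM=-3
i=2 t=1 v=2: → [0,2); WM=-2
i=3 t=6 v=9: → [6,8); WM=3; [0,2) fires=13
i=4 t=1 v=3: DROP (t<3-1); WM=3
i=5 t=11 v=1: → [10,12); WM=8; [6,8) fires=9
i=6 t=7 v=8: → [6,8); WM=8

5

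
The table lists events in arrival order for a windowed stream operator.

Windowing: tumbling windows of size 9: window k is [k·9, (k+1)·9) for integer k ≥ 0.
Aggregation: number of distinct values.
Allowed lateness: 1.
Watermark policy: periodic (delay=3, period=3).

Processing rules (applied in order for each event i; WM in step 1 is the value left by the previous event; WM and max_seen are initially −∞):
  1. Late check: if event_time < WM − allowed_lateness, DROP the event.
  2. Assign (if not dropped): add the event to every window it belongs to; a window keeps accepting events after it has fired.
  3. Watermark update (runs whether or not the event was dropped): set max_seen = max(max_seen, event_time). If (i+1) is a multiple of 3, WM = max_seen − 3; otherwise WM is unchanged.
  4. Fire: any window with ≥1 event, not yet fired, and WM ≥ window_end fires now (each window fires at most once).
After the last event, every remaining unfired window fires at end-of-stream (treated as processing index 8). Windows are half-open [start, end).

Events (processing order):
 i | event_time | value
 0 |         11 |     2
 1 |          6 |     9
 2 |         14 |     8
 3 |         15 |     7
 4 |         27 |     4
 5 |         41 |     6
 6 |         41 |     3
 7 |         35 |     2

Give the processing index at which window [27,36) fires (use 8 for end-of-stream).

5

i=0 t=11 v=2: → [9,18); WM=−∞
i=1 t=6 v=9: → [0,9); WM=−∞
i=2 t=14 v=8: → [9,18); WM=11; [0,9) fires=1
i=3 t=15 v=7: → [9,18); WM=11
i=4 t=27 v=4: → [27,36); WM=11
i=5 t=41 v=6: → [36,45); WM=38; [9,18) fires=3 [27,36) fires=1
i=6 t=41 v=3: → [36,45); WM=38
i=7 t=35 v=2: DROP (t<38-1); WM=38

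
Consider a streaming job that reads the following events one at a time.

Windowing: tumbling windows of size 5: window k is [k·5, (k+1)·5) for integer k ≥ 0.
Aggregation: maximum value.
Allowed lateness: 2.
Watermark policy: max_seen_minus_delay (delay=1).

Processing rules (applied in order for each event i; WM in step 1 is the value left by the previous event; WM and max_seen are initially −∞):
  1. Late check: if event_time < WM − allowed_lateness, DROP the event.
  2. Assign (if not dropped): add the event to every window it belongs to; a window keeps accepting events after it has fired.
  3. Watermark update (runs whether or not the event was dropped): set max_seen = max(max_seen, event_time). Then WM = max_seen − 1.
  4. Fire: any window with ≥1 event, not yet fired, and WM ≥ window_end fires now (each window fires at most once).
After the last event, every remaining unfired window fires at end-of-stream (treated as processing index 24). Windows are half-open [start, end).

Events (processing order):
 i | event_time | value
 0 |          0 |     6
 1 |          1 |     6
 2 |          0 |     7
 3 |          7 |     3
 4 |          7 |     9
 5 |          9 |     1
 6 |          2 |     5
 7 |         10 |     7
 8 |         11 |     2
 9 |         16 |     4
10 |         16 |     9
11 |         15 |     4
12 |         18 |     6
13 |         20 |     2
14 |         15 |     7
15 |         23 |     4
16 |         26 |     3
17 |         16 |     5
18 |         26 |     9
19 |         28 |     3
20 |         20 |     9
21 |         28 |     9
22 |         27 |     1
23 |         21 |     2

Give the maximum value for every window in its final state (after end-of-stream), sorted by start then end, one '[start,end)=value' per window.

[0,5)=7 [5,10)=9 [10,15)=7 [15,20)=9 [20,25)=4 [25,30)=9

i=0 t=0 v=6: → [0,5); WM=-1
i=1 t=1 v=6: → [0,5); WM=0
i=2 t=0 v=7: → [0,5); WM=0
i=3 t=7 v=3: → [5,10); WM=6; [0,5) fires=7
i=4 t=7 v=9: → [5,10); WM=6
i=5 t=9 v=1: → [5,10); WM=8
i=6 t=2 v=5: DROP (t<8-2); WM=8
i=7 t=10 v=7: → [10,15); WM=9
i=8 t=11 v=2: → [10,15); WM=10; [5,10) fires=9
i=9 t=16 v=4: → [15,20); WM=15; [10,15) fires=7
i=10 t=16 v=9: → [15,20); WM=15
i=11 t=15 v=4: → [15,20); WM=15
i=12 t=18 v=6: → [15,20); WM=17
i=13 t=20 v=2: → [20,25); WM=19
i=14 t=15 v=7: DROP (t<19-2); WM=19
i=15 t=23 v=4: → [20,25); WM=22; [15,20) fires=9
i=16 t=26 v=3: → [25,30); WM=25; [20,25) fires=4
i=17 t=16 v=5: DROP (t<25-2); WM=25
i=18 t=26 v=9: → [25,30); WM=25
i=19 t=28 v=3: → [25,30); WM=27
i=20 t=20 v=9: DROP (t<27-2); WM=27
i=21 t=28 v=9: → [25,30); WM=27
i=22 t=27 v=1: → [25,30); WM=27
i=23 t=21 v=2: DROP (t<27-2); WM=27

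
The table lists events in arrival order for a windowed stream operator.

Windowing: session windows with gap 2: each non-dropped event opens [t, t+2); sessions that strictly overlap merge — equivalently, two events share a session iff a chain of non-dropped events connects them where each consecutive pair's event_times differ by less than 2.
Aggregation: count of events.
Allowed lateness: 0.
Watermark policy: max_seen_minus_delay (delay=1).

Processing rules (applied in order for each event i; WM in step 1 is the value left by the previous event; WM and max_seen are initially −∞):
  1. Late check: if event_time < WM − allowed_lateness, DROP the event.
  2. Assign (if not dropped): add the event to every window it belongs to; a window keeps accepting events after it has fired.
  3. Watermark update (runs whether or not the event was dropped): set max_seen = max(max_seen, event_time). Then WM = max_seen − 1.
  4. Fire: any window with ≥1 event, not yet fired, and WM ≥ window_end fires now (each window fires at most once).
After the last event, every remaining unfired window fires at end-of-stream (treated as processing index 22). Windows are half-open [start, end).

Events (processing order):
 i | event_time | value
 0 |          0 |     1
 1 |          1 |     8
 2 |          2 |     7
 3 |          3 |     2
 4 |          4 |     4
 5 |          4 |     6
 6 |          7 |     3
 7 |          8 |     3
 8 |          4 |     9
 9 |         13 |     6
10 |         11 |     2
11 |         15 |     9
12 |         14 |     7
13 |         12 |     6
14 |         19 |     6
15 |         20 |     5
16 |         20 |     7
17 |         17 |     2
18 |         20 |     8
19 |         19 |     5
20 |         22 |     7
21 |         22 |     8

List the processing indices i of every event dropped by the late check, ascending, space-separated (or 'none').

i=0 t=0 v=1: → [0,2); WM=-1
i=1 t=1 v=8: → [0,3); WM=0
i=2 t=2 v=7: → [0,4); WM=1
i=3 t=3 v=2: → [0,5); WM=2
i=4 t=4 v=4: → [0,6); WM=3
i=5 t=4 v=6: → [0,6); WM=3
i=6 t=7 v=3: → [7,9); WM=6
i=7 t=8 v=3: → [7,10); WM=7
i=8 t=4 v=9: DROP (t<7-0); WM=7
i=9 t=13 v=6: → [13,15); WM=12
i=10 t=11 v=2: DROP (t<12-0); WM=12
i=11 t=15 v=9: → [15,17); WM=14
i=12 t=14 v=7: → [13,17); WM=14
i=13 t=12 v=6: DROP (t<14-0); WM=14
i=14 t=19 v=6: → [19,21); WM=18
i=15 t=20 v=5: → [19,22); WM=19
i=16 t=20 v=7: → [19,22); WM=19
i=17 t=17 v=2: DROP (t<19-0); WM=19
i=18 t=20 v=8: → [19,22); WM=19
i=19 t=19 v=5: → [19,22); WM=19
i=20 t=22 v=7: → [22,24); WM=21
i=21 t=22 v=8: → [22,24); WM=21

8 10 13 17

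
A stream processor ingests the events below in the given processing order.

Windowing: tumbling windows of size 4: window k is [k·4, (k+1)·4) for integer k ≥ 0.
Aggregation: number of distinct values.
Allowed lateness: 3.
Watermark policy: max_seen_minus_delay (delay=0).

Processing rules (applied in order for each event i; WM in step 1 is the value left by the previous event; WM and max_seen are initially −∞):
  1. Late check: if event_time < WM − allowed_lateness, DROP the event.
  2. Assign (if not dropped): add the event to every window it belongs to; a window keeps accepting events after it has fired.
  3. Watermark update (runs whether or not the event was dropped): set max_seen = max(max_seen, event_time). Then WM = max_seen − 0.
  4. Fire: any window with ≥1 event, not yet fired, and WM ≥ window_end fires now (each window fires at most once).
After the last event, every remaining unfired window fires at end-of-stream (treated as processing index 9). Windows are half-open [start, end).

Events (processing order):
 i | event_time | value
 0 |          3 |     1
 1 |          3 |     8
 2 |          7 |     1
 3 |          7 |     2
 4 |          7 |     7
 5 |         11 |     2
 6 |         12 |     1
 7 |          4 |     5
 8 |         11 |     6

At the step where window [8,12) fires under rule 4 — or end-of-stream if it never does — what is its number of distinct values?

1

i=0 t=3 v=1: → [0,4); WM=3
i=1 t=3 v=8: → [0,4); WM=3
i=2 t=7 v=1: → [4,8); WM=7; [0,4) fires=2
i=3 t=7 v=2: → [4,8); WM=7
i=4 t=7 v=7: → [4,8); WM=7
i=5 t=11 v=2: → [8,12); WM=11; [4,8) fires=3
i=6 t=12 v=1: → [12,16); WM=12; [8,12) fires=1
i=7 t=4 v=5: DROP (t<12-3); WM=12
i=8 t=11 v=6: → [8,12); WM=12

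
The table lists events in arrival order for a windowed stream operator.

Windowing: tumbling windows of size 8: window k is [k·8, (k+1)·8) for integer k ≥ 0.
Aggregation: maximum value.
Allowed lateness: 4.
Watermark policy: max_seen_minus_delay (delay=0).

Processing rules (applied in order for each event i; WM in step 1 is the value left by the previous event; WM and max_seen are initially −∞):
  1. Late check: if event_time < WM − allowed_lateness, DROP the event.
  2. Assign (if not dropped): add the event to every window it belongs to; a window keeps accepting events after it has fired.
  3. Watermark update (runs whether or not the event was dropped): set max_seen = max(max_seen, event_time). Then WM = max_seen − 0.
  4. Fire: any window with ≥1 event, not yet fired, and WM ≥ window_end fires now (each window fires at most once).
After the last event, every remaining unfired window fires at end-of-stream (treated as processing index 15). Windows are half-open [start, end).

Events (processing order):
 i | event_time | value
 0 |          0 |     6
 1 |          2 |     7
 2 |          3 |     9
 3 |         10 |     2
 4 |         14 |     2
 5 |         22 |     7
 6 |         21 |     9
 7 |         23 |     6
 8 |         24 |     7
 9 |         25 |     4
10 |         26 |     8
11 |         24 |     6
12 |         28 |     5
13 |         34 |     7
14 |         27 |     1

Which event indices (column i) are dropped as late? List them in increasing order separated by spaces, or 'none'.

i=0 t=0 v=6: → [0,8); WM=0
i=1 t=2 v=7: → [0,8); WM=2
i=2 t=3 v=9: → [0,8); WM=3
i=3 t=10 v=2: → [8,16); WM=10; [0,8) fires=9
i=4 t=14 v=2: → [8,16); WM=14
i=5 t=22 v=7: → [16,24); WM=22; [8,16) fires=2
i=6 t=21 v=9: → [16,24); WM=22
i=7 t=23 v=6: → [16,24); WM=23
i=8 t=24 v=7: → [24,32); WM=24; [16,24) fires=9
i=9 t=25 v=4: → [24,32); WM=25
i=10 t=26 v=8: → [24,32); WM=26
i=11 t=24 v=6: → [24,32); WM=26
i=12 t=28 v=5: → [24,32); WM=28
i=13 t=34 v=7: → [32,40); WM=34; [24,32) fires=8
i=14 t=27 v=1: DROP (t<34-4); WM=34

14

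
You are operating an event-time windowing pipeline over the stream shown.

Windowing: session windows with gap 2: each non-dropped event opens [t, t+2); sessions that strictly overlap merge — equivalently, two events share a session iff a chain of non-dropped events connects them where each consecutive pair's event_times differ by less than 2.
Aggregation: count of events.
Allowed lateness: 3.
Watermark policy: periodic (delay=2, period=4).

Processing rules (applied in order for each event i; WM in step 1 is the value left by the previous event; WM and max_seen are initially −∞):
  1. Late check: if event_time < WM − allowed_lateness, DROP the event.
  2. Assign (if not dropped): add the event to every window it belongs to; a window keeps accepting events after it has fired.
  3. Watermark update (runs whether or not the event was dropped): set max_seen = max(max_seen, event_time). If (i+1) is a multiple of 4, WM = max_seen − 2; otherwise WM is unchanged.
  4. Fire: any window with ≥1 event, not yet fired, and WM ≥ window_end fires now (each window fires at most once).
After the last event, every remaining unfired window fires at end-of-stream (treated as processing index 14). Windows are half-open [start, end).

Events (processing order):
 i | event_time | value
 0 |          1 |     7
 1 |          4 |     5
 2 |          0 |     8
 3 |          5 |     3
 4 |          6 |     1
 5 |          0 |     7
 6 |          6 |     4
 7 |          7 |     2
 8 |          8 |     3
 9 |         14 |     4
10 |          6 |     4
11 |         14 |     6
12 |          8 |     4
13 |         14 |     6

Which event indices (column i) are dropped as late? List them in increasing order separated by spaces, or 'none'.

i=0 t=1 v=7: → [1,3); WM=−∞
i=1 t=4 v=5: → [4,6); WM=−∞
i=2 t=0 v=8: → [0,3); WM=−∞
i=3 t=5 v=3: → [4,7); WM=3
i=4 t=6 v=1: → [4,8); WM=3
i=5 t=0 v=7: → [0,3); WM=3
i=6 t=6 v=4: → [4,8); WM=3
i=7 t=7 v=2: → [4,9); WM=5
i=8 t=8 v=3: → [4,10); WM=5
i=9 t=14 v=4: → [14,16); WM=5
i=10 t=6 v=4: → [4,10); WM=5
i=11 t=14 v=6: → [14,16); WM=12
i=12 t=8 v=4: DROP (t<12-3); WM=12
i=13 t=14 v=6: → [14,16); WM=12

12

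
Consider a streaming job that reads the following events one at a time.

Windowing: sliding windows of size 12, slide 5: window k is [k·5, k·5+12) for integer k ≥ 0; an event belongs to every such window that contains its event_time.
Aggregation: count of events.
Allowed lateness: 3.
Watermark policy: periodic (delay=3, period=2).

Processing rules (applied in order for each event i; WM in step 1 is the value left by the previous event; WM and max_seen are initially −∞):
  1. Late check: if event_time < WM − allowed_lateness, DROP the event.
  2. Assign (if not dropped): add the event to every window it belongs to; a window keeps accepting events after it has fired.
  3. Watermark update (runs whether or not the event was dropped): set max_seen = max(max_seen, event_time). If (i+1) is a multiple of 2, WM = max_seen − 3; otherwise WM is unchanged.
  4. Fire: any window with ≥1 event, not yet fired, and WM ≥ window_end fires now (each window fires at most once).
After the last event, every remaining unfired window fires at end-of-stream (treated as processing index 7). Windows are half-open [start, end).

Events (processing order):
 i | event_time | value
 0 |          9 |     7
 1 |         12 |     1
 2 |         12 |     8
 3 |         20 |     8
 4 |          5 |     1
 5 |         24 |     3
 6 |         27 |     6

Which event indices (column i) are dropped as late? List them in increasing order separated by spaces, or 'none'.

4

i=0 t=9 v=7: → [5,17),[0,12); WM=−∞
i=1 t=12 v=1: → [10,22),[5,17); WM=9
i=2 t=12 v=8: → [10,22),[5,17); WM=9
i=3 t=20 v=8: → [20,32),[15,27),[10,22); WM=17; [0,12) fires=1 [5,17) fires=3
i=4 t=5 v=1: DROP (t<17-3); WM=17
i=5 t=24 v=3: → [20,32),[15,27); WM=21
i=6 t=27 v=6: → [25,37),[20,32); WM=21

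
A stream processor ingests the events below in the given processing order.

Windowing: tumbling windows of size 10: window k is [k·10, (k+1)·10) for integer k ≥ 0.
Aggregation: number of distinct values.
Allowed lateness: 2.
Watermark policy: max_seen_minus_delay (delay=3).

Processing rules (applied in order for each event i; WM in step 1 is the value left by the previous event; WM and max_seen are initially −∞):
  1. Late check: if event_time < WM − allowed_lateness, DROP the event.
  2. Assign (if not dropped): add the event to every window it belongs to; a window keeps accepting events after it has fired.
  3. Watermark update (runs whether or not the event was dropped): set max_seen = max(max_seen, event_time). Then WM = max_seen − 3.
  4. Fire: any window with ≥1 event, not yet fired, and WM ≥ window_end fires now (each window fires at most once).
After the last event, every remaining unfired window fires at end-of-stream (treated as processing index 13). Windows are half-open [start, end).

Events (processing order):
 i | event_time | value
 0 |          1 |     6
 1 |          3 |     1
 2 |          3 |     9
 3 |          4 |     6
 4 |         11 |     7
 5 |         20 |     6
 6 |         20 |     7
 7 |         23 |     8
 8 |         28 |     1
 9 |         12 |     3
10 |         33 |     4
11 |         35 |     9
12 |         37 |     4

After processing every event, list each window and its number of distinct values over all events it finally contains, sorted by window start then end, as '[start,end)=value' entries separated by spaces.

i=0 t=1 v=6: → [0,10); WM=-2
i=1 t=3 v=1: → [0,10); WM=0
i=2 t=3 v=9: → [0,10); WM=0
i=3 t=4 v=6: → [0,10); WM=1
i=4 t=11 v=7: → [10,20); WM=8
i=5 t=20 v=6: → [20,30); WM=17; [0,10) fires=3
i=6 t=20 v=7: → [20,30); WM=17
i=7 t=23 v=8: → [20,30); WM=20; [10,20) fires=1
i=8 t=28 v=1: → [20,30); WM=25
i=9 t=12 v=3: DROP (t<25-2); WM=25
i=10 t=33 v=4: → [30,40); WM=30; [20,30) fires=4
i=11 t=35 v=9: → [30,40); WM=32
i=12 t=37 v=4: → [30,40); WM=34

[0,10)=3 [10,20)=1 [20,30)=4 [30,40)=2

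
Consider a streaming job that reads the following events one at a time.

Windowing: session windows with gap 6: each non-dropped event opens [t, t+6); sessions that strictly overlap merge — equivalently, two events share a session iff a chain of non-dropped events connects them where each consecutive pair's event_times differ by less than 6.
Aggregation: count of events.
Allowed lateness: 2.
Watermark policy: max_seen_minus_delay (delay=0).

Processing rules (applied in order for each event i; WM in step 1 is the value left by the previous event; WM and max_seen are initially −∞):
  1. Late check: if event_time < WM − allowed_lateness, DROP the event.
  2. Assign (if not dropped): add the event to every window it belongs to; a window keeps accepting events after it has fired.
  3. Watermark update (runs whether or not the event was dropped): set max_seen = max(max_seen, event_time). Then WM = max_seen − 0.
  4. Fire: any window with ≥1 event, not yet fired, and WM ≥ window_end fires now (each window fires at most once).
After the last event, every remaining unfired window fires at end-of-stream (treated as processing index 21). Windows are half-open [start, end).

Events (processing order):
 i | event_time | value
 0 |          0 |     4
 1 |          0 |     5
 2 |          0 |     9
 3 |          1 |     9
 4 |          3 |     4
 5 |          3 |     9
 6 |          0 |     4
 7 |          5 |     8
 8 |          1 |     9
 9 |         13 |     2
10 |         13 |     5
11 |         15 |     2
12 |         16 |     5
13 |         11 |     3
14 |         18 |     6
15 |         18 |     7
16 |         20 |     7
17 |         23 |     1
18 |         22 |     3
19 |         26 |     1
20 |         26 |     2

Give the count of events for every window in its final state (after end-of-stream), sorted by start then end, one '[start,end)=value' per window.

i=0 t=0 v=4: → [0,6); WM=0
i=1 t=0 v=5: → [0,6); WM=0
i=2 t=0 v=9: → [0,6); WM=0
i=3 t=1 v=9: → [0,7); WM=1
i=4 t=3 v=4: → [0,9); WM=3
i=5 t=3 v=9: → [0,9); WM=3
i=6 t=0 v=4: DROP (t<3-2); WM=3
i=7 t=5 v=8: → [0,11); WM=5
i=8 t=1 v=9: DROP (t<5-2); WM=5
i=9 t=13 v=2: → [13,19); WM=13
i=10 t=13 v=5: → [13,19); WM=13
i=11 t=15 v=2: → [13,21); WM=15
i=12 t=16 v=5: → [13,22); WM=16
i=13 t=11 v=3: DROP (t<16-2); WM=16
i=14 t=18 v=6: → [13,24); WM=18
i=15 t=18 v=7: → [13,24); WM=18
i=16 t=20 v=7: → [13,26); WM=20
i=17 t=23 v=1: → [13,29); WM=23
i=18 t=22 v=3: → [13,29); WM=23
i=19 t=26 v=1: → [13,32); WM=26
i=20 t=26 v=2: → [13,32); WM=26

[0,11)=7 [13,32)=11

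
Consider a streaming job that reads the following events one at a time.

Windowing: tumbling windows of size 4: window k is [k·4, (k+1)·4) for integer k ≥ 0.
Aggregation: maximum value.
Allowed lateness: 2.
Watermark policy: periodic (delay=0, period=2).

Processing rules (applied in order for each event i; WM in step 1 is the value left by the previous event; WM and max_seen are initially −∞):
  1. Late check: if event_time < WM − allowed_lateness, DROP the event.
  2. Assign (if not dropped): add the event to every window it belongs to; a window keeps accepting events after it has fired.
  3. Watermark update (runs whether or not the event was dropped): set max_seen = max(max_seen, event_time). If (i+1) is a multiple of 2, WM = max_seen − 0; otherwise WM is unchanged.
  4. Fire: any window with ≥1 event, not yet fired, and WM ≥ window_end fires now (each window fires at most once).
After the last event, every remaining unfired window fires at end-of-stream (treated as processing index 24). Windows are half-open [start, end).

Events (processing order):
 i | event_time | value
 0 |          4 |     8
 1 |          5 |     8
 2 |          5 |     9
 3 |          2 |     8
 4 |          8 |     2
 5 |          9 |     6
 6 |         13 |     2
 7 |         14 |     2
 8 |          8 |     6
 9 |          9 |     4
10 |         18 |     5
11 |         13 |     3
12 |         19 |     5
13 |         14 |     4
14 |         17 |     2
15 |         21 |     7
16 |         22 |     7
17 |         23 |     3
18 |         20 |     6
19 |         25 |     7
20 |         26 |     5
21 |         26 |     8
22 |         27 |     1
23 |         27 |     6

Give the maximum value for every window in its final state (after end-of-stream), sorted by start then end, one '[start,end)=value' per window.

i=0 t=4 v=8: → [4,8); WM=−∞
i=1 t=5 v=8: → [4,8); WM=5
i=2 t=5 v=9: → [4,8); WM=5
i=3 t=2 v=8: DROP (t<5-2); WM=5
i=4 t=8 v=2: → [8,12); WM=5
i=5 t=9 v=6: → [8,12); WM=9; [4,8) fires=9
i=6 t=13 v=2: → [12,16); WM=9
i=7 t=14 v=2: → [12,16); WM=14; [8,12) fires=6
i=8 t=8 v=6: DROP (t<14-2); WM=14
i=9 t=9 v=4: DROP (t<14-2); WM=14
i=10 t=18 v=5: → [16,20); WM=14
i=11 t=13 v=3: → [12,16); WM=18; [12,16) fires=3
i=12 t=19 v=5: → [16,20); WM=18
i=13 t=14 v=4: DROP (t<18-2); WM=19
i=14 t=17 v=2: → [16,20); WM=19
i=15 t=21 v=7: → [20,24); WM=21; [16,20) fires=5
i=16 t=22 v=7: → [20,24); WM=21
i=17 t=23 v=3: → [20,24); WM=23
i=18 t=20 v=6: DROP (t<23-2); WM=23
i=19 t=25 v=7: → [24,28); WM=25; [20,24) fires=7
i=20 t=26 v=5: → [24,28); WM=25
i=21 t=26 v=8: → [24,28); WM=26
i=22 t=27 v=1: → [24,28); WM=26
i=23 t=27 v=6: → [24,28); WM=27

[4,8)=9 [8,12)=6 [12,16)=3 [16,20)=5 [20,24)=7 [24,28)=8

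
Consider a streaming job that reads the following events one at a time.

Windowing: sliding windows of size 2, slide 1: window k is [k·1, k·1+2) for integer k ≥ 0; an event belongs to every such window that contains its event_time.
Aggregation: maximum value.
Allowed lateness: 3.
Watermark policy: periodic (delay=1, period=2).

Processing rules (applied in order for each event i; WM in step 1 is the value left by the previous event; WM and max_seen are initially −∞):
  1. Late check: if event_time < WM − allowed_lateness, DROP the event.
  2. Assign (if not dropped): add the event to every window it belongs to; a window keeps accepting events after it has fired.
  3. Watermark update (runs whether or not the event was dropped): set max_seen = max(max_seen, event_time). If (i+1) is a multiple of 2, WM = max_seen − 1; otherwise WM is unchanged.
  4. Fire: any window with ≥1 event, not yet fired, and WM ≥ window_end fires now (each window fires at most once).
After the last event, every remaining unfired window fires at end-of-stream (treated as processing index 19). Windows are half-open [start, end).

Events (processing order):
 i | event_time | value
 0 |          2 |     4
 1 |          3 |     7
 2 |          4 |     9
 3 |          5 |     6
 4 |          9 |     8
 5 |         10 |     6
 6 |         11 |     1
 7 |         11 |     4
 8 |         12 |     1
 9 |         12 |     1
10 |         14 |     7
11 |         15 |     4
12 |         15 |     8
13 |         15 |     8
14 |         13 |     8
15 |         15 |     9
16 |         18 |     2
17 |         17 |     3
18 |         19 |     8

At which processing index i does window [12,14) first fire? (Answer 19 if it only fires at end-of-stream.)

11

i=0 t=2 v=4: → [2,4),[1,3); WM=−∞
i=1 t=3 v=7: → [3,5),[2,4); WM=2
i=2 t=4 v=9: → [4,6),[3,5); WM=2
i=3 t=5 v=6: → [5,7),[4,6); WM=4; [1,3) fires=4 [2,4) fires=7
i=4 t=9 v=8: → [9,11),[8,10); WM=4
i=5 t=10 v=6: → [10,12),[9,11); WM=9; [3,5) fires=9 [4,6) fires=9 [5,7) fires=6
i=6 t=11 v=1: → [11,13),[10,12); WM=9
i=7 t=11 v=4: → [11,13),[10,12); WM=10; [8,10) fires=8
i=8 t=12 v=1: → [12,14),[11,13); WM=10
i=9 t=12 v=1: → [12,14),[11,13); WM=11; [9,11) fires=8
i=10 t=14 v=7: → [14,16),[13,15); WM=11
i=11 t=15 v=4: → [15,17),[14,16); WM=14; [10,12) fires=6 [11,13) fires=4 [12,14) fires=1
i=12 t=15 v=8: → [15,17),[14,16); WM=14
i=13 t=15 v=8: → [15,17),[14,16); WM=14
i=14 t=13 v=8: → [13,15),[12,14); WM=14
i=15 t=15 v=9: → [15,17),[14,16); WM=14
i=16 t=18 v=2: → [18,20),[17,19); WM=14
i=17 t=17 v=3: → [17,19),[16,18); WM=17; [13,15) fires=8 [14,16) fires=9 [15,17) fires=9
i=18 t=19 v=8: → [19,21),[18,20); WM=17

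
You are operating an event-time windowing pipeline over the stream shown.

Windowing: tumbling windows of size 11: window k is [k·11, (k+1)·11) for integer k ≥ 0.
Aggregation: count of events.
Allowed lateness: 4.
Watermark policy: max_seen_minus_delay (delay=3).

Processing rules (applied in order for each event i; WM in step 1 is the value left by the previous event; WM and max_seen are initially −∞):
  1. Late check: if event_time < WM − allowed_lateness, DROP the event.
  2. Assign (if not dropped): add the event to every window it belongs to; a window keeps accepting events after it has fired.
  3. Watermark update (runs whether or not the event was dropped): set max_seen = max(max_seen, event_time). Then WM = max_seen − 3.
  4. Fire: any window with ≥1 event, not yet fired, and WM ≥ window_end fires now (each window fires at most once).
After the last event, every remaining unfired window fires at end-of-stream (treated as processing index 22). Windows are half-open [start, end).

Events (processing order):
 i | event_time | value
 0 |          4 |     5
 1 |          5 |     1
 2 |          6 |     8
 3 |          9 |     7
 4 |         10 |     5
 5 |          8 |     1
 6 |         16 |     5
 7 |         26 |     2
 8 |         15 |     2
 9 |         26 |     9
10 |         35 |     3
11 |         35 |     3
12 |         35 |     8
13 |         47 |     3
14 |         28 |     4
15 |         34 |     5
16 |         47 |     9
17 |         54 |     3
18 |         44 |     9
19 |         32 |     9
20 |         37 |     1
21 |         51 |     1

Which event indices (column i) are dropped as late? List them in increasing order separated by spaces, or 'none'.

8 14 15 18 19 20

i=0 t=4 v=5: → [0,11); WM=1
i=1 t=5 v=1: → [0,11); WM=2
i=2 t=6 v=8: → [0,11); WM=3
i=3 t=9 v=7: → [0,11); WM=6
i=4 t=10 v=5: → [0,11); WM=7
i=5 t=8 v=1: → [0,11); WM=7
i=6 t=16 v=5: → [11,22); WM=13; [0,11) fires=6
i=7 t=26 v=2: → [22,33); WM=23; [11,22) fires=1
i=8 t=15 v=2: DROP (t<23-4); WM=23
i=9 t=26 v=9: → [22,33); WM=23
i=10 t=35 v=3: → [33,44); WM=32
i=11 t=35 v=3: → [33,44); WM=32
i=12 t=35 v=8: → [33,44); WM=32
i=13 t=47 v=3: → [44,55); WM=44; [22,33) fires=2 [33,44) fires=3
i=14 t=28 v=4: DROP (t<44-4); WM=44
i=15 t=34 v=5: DROP (t<44-4); WM=44
i=16 t=47 v=9: → [44,55); WM=44
i=17 t=54 v=3: → [44,55); WM=51
i=18 t=44 v=9: DROP (t<51-4); WM=51
i=19 t=32 v=9: DROP (t<51-4); WM=51
i=20 t=37 v=1: DROP (t<51-4); WM=51
i=21 t=51 v=1: → [44,55); WM=51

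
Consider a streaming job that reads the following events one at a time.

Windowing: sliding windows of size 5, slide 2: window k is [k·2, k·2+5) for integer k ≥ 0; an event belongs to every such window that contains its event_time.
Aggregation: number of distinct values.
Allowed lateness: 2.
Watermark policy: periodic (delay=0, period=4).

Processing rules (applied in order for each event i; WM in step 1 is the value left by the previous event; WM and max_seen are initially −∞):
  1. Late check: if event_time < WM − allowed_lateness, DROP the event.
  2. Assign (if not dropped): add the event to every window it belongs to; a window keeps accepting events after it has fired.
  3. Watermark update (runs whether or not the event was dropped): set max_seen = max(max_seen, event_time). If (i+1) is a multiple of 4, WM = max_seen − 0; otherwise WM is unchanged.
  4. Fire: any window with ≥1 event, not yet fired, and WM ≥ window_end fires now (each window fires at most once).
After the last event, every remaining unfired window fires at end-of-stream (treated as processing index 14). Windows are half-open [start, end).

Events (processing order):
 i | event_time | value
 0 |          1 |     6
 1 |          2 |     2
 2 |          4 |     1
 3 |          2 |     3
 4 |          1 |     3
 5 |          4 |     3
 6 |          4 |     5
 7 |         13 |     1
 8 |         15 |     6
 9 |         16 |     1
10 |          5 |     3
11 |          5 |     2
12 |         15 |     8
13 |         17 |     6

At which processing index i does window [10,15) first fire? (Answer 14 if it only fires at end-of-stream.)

i=0 t=1 v=6: → [0,5); WM=−∞
i=1 t=2 v=2: → [2,7),[0,5); WM=−∞
i=2 t=4 v=1: → [4,9),[2,7),[0,5); WM=−∞
i=3 t=2 v=3: → [2,7),[0,5); WM=4
i=4 t=1 v=3: DROP (t<4-2); WM=4
i=5 t=4 v=3: → [4,9),[2,7),[0,5); WM=4
i=6 t=4 v=5: → [4,9),[2,7),[0,5); WM=4
i=7 t=13 v=1: → [12,17),[10,15); WM=13; [0,5) fires=5 [2,7) fires=4 [4,9) fires=3
i=8 t=15 v=6: → [14,19),[12,17); WM=13
i=9 t=16 v=1: → [16,21),[14,19),[12,17); WM=13
i=10 t=5 v=3: DROP (t<13-2); WM=13
i=11 t=5 v=2: DROP (t<13-2); WM=16; [10,15) fires=1
i=12 t=15 v=8: → [14,19),[12,17); WM=16
i=13 t=17 v=6: → [16,21),[14,19); WM=16

11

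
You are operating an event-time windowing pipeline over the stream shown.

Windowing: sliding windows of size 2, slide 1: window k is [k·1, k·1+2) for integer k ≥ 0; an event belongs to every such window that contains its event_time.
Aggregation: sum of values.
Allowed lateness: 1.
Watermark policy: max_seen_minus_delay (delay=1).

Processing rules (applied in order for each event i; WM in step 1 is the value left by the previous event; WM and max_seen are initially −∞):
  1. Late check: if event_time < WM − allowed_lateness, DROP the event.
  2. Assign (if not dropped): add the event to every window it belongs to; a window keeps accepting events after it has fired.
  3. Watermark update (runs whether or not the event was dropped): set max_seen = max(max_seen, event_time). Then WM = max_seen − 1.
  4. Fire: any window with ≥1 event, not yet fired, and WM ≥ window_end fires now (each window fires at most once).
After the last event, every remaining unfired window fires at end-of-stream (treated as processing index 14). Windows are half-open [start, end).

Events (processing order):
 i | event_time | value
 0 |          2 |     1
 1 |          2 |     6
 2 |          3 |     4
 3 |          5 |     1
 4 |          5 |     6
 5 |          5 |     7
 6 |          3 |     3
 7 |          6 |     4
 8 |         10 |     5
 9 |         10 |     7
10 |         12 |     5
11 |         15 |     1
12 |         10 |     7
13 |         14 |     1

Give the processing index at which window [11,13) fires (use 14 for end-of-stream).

11

i=0 t=2 v=1: → [2,4),[1,3); WM=1
i=1 t=2 v=6: → [2,4),[1,3); WM=1
i=2 t=3 v=4: → [3,5),[2,4); WM=2
i=3 t=5 v=1: → [5,7),[4,6); WM=4; [1,3) fires=7 [2,4) fires=11
i=4 t=5 v=6: → [5,7),[4,6); WM=4
i=5 t=5 v=7: → [5,7),[4,6); WM=4
i=6 t=3 v=3: → [3,5),[2,4); WM=4
i=7 t=6 v=4: → [6,8),[5,7); WM=5; [3,5) fires=7
i=8 t=10 v=5: → [10,12),[9,11); WM=9; [4,6) fires=14 [5,7) fires=18 [6,8) fires=4
i=9 t=10 v=7: → [10,12),[9,11); WM=9
i=10 t=12 v=5: → [12,14),[11,13); WM=11; [9,11) fires=12
i=11 t=15 v=1: → [15,17),[14,16); WM=14; [10,12) fires=12 [11,13) fires=5 [12,14) fires=5
i=12 t=10 v=7: DROP (t<14-1); WM=14
i=13 t=14 v=1: → [14,16),[13,15); WM=14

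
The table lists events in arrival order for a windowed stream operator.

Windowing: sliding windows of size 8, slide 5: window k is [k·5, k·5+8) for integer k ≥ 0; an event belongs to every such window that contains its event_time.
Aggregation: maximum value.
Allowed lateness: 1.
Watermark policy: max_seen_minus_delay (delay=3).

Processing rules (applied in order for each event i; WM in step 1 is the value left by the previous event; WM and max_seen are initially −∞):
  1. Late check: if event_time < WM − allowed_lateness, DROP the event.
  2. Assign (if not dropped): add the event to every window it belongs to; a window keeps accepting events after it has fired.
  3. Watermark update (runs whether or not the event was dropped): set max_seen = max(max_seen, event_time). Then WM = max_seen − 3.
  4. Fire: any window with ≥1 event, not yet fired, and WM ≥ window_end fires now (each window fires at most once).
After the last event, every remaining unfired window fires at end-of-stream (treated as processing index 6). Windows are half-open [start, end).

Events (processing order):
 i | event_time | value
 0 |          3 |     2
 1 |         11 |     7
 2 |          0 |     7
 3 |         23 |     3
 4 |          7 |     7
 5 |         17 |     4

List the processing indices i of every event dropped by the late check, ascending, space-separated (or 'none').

i=0 t=3 v=2: → [0,8); WM=0
i=1 t=11 v=7: → [10,18),[5,13); WM=8; [0,8) fires=2
i=2 t=0 v=7: DROP (t<8-1); WM=8
i=3 t=23 v=3: → [20,28); WM=20; [5,13) fires=7 [10,18) fires=7
i=4 t=7 v=7: DROP (t<20-1); WM=20
i=5 t=17 v=4: DROP (t<20-1); WM=20

2 4 5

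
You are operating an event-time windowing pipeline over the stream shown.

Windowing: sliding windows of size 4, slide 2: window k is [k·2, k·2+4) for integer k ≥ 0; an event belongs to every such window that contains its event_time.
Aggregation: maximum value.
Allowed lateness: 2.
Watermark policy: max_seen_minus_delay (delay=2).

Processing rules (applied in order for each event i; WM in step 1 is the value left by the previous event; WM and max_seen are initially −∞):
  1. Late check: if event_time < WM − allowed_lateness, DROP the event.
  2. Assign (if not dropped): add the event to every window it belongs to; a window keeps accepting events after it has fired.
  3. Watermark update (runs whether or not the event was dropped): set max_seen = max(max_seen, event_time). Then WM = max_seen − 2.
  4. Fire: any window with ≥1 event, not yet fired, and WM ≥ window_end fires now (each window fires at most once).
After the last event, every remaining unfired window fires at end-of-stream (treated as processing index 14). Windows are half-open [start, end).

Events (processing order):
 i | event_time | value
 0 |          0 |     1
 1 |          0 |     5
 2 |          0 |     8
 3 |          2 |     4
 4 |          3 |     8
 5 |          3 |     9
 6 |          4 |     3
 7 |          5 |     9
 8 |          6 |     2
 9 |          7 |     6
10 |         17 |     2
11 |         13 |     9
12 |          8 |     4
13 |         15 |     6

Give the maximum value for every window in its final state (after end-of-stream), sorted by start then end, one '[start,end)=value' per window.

[0,4)=9 [2,6)=9 [4,8)=9 [6,10)=6 [10,14)=9 [12,16)=9 [14,18)=6 [16,20)=2

i=0 t=0 v=1: → [0,4); WM=-2
i=1 t=0 v=5: → [0,4); WM=-2
i=2 t=0 v=8: → [0,4); WM=-2
i=3 t=2 v=4: → [2,6),[0,4); WM=0
i=4 t=3 v=8: → [2,6),[0,4); WM=1
i=5 t=3 v=9: → [2,6),[0,4); WM=1
i=6 t=4 v=3: → [4,8),[2,6); WM=2
i=7 t=5 v=9: → [4,8),[2,6); WM=3
i=8 t=6 v=2: → [6,10),[4,8); WM=4; [0,4) fires=9
i=9 t=7 v=6: → [6,10),[4,8); WM=5
i=10 t=17 v=2: → [16,20),[14,18); WM=15; [2,6) fires=9 [4,8) fires=9 [6,10) fires=6
i=11 t=13 v=9: → [12,16),[10,14); WM=15; [10,14) fires=9
i=12 t=8 v=4: DROP (t<15-2); WM=15
i=13 t=15 v=6: → [14,18),[12,16); WM=15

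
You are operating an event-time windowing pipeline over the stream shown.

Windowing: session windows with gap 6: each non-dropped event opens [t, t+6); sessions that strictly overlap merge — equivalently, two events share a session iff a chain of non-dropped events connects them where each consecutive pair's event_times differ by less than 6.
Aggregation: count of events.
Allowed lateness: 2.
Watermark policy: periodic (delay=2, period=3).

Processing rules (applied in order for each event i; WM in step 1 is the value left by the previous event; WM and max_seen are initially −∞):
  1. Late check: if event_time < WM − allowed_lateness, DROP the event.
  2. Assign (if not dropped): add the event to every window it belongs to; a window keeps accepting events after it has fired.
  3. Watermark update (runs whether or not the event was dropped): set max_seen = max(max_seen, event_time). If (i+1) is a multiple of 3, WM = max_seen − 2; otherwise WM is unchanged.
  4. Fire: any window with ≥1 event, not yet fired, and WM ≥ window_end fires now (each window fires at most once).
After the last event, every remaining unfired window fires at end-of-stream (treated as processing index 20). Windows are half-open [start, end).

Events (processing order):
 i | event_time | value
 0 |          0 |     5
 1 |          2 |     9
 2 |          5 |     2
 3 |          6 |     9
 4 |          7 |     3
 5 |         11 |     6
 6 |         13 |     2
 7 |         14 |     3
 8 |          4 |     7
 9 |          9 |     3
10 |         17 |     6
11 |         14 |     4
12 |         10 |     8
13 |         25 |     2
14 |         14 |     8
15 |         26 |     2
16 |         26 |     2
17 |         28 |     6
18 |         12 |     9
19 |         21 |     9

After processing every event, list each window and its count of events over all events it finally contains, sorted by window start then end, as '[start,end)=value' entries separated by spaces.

[0,23)=11 [25,34)=4

i=0 t=0 v=5: → [0,6); WM=−∞
i=1 t=2 v=9: → [0,8); WM=−∞
i=2 t=5 v=2: → [0,11); WM=3
i=3 t=6 v=9: → [0,12); WM=3
i=4 t=7 v=3: → [0,13); WM=3
i=5 t=11 v=6: → [0,17); WM=9
i=6 t=13 v=2: → [0,19); WM=9
i=7 t=14 v=3: → [0,20); WM=9
i=8 t=4 v=7: DROP (t<9-2); WM=12
i=9 t=9 v=3: DROP (t<12-2); WM=12
i=10 t=17 v=6: → [0,23); WM=12
i=11 t=14 v=4: → [0,23); WM=15
i=12 t=10 v=8: DROP (t<15-2); WM=15
i=13 t=25 v=2: → [25,31); WM=15
i=14 t=14 v=8: → [0,23); WM=23
i=15 t=26 v=2: → [25,32); WM=23
i=16 t=26 v=2: → [25,32); WM=23
i=17 t=28 v=6: → [25,34); WM=26
i=18 t=12 v=9: DROP (t<26-2); WM=26
i=19 t=21 v=9: DROP (t<26-2); WM=26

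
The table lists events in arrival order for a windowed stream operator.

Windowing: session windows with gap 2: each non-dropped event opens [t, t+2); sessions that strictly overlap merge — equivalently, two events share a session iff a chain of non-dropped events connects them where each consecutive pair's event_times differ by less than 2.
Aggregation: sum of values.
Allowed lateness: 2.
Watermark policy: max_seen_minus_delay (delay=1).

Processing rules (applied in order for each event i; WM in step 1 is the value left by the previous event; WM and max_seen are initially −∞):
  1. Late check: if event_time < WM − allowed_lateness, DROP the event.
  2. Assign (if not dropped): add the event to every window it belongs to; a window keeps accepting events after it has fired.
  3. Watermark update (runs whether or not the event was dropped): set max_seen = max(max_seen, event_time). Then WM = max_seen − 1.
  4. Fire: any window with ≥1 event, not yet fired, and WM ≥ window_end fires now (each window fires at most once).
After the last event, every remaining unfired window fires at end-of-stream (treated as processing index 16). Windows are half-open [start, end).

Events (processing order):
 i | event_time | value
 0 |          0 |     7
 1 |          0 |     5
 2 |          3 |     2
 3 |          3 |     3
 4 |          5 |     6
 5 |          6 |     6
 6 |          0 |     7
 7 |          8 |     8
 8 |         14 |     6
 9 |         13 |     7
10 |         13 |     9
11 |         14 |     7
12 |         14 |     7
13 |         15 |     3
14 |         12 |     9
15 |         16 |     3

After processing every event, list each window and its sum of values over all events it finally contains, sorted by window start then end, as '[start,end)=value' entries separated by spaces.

[0,2)=12 [3,5)=5 [5,8)=12 [8,10)=8 [12,18)=51

i=0 t=0 v=7: → [0,2); WM=-1
i=1 t=0 v=5: → [0,2); WM=-1
i=2 t=3 v=2: → [3,5); WM=2
i=3 t=3 v=3: → [3,5); WM=2
i=4 t=5 v=6: → [5,7); WM=4
i=5 t=6 v=6: → [5,8); WM=5
i=6 t=0 v=7: DROP (t<5-2); WM=5
i=7 t=8 v=8: → [8,10); WM=7
i=8 t=14 v=6: → [14,16); WM=13
i=9 t=13 v=7: → [13,16); WM=13
i=10 t=13 v=9: → [13,16); WM=13
i=11 t=14 v=7: → [13,16); WM=13
i=12 t=14 v=7: → [13,16); WM=13
i=13 t=15 v=3: → [13,17); WM=14
i=14 t=12 v=9: → [12,17); WM=14
i=15 t=16 v=3: → [12,18); WM=15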